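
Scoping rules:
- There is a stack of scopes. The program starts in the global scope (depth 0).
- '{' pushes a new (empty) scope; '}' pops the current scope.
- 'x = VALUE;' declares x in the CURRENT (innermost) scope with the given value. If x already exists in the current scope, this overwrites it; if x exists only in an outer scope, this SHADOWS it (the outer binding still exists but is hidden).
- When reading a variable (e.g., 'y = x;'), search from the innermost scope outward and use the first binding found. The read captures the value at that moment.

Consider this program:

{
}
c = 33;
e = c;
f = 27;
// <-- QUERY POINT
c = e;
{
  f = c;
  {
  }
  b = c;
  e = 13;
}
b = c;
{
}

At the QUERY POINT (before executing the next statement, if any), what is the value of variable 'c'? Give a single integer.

Answer: 33

Derivation:
Step 1: enter scope (depth=1)
Step 2: exit scope (depth=0)
Step 3: declare c=33 at depth 0
Step 4: declare e=(read c)=33 at depth 0
Step 5: declare f=27 at depth 0
Visible at query point: c=33 e=33 f=27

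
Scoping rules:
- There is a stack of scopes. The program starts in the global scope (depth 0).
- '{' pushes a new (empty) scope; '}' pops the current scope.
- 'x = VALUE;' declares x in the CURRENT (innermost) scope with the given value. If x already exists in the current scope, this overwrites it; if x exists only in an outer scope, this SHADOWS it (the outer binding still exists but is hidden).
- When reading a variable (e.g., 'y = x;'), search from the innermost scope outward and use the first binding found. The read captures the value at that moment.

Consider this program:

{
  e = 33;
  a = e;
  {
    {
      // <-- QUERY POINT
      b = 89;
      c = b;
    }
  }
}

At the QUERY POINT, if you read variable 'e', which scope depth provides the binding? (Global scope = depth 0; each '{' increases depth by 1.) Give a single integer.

Answer: 1

Derivation:
Step 1: enter scope (depth=1)
Step 2: declare e=33 at depth 1
Step 3: declare a=(read e)=33 at depth 1
Step 4: enter scope (depth=2)
Step 5: enter scope (depth=3)
Visible at query point: a=33 e=33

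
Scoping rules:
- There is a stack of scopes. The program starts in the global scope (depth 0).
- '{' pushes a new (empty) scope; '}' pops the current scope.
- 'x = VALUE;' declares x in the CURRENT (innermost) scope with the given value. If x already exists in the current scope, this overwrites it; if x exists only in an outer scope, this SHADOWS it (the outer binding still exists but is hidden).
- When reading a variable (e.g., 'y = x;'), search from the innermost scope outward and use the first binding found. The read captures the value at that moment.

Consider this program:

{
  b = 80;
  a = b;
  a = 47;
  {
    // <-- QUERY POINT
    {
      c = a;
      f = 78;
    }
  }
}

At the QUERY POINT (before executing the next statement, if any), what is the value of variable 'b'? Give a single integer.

Step 1: enter scope (depth=1)
Step 2: declare b=80 at depth 1
Step 3: declare a=(read b)=80 at depth 1
Step 4: declare a=47 at depth 1
Step 5: enter scope (depth=2)
Visible at query point: a=47 b=80

Answer: 80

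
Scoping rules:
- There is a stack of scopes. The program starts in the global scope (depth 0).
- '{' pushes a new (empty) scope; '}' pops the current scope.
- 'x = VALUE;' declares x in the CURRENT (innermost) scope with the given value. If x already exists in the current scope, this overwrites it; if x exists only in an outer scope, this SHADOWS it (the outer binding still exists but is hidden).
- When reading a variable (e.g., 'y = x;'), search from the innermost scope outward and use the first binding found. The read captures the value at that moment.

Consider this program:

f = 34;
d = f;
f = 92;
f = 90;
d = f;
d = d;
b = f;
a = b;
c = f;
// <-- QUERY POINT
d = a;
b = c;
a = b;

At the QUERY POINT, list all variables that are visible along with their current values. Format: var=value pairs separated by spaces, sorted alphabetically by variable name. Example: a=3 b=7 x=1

Step 1: declare f=34 at depth 0
Step 2: declare d=(read f)=34 at depth 0
Step 3: declare f=92 at depth 0
Step 4: declare f=90 at depth 0
Step 5: declare d=(read f)=90 at depth 0
Step 6: declare d=(read d)=90 at depth 0
Step 7: declare b=(read f)=90 at depth 0
Step 8: declare a=(read b)=90 at depth 0
Step 9: declare c=(read f)=90 at depth 0
Visible at query point: a=90 b=90 c=90 d=90 f=90

Answer: a=90 b=90 c=90 d=90 f=90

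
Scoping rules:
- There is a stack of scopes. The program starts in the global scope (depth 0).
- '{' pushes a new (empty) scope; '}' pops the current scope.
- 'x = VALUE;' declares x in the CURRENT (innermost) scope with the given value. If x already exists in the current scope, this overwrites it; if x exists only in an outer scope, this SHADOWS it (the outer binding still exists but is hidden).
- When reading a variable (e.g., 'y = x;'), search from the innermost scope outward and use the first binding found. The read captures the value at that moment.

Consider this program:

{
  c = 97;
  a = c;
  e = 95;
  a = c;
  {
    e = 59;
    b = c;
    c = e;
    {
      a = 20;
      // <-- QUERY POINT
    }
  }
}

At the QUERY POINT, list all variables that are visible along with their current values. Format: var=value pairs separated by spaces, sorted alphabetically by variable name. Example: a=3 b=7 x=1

Answer: a=20 b=97 c=59 e=59

Derivation:
Step 1: enter scope (depth=1)
Step 2: declare c=97 at depth 1
Step 3: declare a=(read c)=97 at depth 1
Step 4: declare e=95 at depth 1
Step 5: declare a=(read c)=97 at depth 1
Step 6: enter scope (depth=2)
Step 7: declare e=59 at depth 2
Step 8: declare b=(read c)=97 at depth 2
Step 9: declare c=(read e)=59 at depth 2
Step 10: enter scope (depth=3)
Step 11: declare a=20 at depth 3
Visible at query point: a=20 b=97 c=59 e=59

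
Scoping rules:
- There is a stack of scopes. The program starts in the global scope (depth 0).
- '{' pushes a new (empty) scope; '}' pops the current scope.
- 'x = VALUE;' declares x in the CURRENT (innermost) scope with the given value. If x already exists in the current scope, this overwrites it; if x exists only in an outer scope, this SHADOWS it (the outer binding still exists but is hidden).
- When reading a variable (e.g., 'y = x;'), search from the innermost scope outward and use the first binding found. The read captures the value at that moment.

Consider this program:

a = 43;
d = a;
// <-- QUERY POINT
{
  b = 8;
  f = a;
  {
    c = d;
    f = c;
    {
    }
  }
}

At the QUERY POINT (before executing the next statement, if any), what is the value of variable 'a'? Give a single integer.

Step 1: declare a=43 at depth 0
Step 2: declare d=(read a)=43 at depth 0
Visible at query point: a=43 d=43

Answer: 43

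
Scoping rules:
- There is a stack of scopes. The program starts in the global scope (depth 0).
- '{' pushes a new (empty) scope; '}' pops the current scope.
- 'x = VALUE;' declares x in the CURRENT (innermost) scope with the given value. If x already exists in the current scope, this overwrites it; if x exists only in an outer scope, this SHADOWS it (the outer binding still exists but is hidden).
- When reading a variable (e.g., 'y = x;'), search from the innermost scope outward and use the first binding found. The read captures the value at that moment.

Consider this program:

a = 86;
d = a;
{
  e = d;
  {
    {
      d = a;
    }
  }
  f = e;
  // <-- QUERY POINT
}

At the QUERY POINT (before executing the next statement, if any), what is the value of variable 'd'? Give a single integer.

Step 1: declare a=86 at depth 0
Step 2: declare d=(read a)=86 at depth 0
Step 3: enter scope (depth=1)
Step 4: declare e=(read d)=86 at depth 1
Step 5: enter scope (depth=2)
Step 6: enter scope (depth=3)
Step 7: declare d=(read a)=86 at depth 3
Step 8: exit scope (depth=2)
Step 9: exit scope (depth=1)
Step 10: declare f=(read e)=86 at depth 1
Visible at query point: a=86 d=86 e=86 f=86

Answer: 86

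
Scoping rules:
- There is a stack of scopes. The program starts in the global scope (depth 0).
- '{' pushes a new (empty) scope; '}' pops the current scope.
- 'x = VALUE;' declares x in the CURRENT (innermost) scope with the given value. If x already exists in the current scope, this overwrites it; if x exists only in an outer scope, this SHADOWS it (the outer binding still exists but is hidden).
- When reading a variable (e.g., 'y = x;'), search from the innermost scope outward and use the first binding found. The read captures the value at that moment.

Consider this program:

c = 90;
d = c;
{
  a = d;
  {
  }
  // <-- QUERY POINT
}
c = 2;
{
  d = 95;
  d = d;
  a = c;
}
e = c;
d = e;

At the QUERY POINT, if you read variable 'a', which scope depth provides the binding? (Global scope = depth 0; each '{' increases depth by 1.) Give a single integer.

Step 1: declare c=90 at depth 0
Step 2: declare d=(read c)=90 at depth 0
Step 3: enter scope (depth=1)
Step 4: declare a=(read d)=90 at depth 1
Step 5: enter scope (depth=2)
Step 6: exit scope (depth=1)
Visible at query point: a=90 c=90 d=90

Answer: 1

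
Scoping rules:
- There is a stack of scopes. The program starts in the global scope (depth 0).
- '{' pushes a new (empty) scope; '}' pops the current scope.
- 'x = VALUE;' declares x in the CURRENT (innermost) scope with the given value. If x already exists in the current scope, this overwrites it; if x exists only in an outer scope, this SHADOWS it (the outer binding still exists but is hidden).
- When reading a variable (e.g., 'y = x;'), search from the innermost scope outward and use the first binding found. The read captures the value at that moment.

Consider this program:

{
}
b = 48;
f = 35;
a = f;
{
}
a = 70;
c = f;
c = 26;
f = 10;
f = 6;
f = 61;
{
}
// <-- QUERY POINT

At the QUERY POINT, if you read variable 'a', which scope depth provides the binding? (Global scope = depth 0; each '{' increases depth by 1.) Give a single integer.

Step 1: enter scope (depth=1)
Step 2: exit scope (depth=0)
Step 3: declare b=48 at depth 0
Step 4: declare f=35 at depth 0
Step 5: declare a=(read f)=35 at depth 0
Step 6: enter scope (depth=1)
Step 7: exit scope (depth=0)
Step 8: declare a=70 at depth 0
Step 9: declare c=(read f)=35 at depth 0
Step 10: declare c=26 at depth 0
Step 11: declare f=10 at depth 0
Step 12: declare f=6 at depth 0
Step 13: declare f=61 at depth 0
Step 14: enter scope (depth=1)
Step 15: exit scope (depth=0)
Visible at query point: a=70 b=48 c=26 f=61

Answer: 0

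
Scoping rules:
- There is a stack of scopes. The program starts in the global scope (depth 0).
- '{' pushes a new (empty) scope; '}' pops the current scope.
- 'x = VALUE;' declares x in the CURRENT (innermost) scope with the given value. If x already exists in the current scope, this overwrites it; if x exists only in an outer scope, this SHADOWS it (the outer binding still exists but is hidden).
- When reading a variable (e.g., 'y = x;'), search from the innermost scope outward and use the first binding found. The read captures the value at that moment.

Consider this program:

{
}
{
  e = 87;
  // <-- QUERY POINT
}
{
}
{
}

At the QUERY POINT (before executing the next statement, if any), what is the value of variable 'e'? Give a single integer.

Answer: 87

Derivation:
Step 1: enter scope (depth=1)
Step 2: exit scope (depth=0)
Step 3: enter scope (depth=1)
Step 4: declare e=87 at depth 1
Visible at query point: e=87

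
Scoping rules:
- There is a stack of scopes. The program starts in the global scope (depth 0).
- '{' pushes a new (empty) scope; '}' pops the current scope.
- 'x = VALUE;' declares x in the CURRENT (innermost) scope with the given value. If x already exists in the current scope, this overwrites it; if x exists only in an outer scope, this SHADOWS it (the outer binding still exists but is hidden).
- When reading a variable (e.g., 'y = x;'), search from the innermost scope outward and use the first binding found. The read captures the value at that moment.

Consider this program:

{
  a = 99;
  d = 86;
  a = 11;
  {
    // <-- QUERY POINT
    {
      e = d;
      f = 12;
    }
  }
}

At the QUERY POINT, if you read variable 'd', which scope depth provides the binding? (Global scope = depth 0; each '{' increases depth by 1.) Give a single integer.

Step 1: enter scope (depth=1)
Step 2: declare a=99 at depth 1
Step 3: declare d=86 at depth 1
Step 4: declare a=11 at depth 1
Step 5: enter scope (depth=2)
Visible at query point: a=11 d=86

Answer: 1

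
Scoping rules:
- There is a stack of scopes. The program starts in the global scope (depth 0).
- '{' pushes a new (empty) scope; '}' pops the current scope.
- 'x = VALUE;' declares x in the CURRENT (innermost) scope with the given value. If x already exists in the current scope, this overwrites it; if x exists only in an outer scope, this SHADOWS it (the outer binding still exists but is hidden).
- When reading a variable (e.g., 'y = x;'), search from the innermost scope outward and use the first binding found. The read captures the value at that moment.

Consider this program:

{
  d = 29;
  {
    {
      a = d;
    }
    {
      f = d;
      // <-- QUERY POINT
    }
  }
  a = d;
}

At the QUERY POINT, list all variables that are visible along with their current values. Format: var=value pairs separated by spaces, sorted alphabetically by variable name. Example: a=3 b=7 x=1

Step 1: enter scope (depth=1)
Step 2: declare d=29 at depth 1
Step 3: enter scope (depth=2)
Step 4: enter scope (depth=3)
Step 5: declare a=(read d)=29 at depth 3
Step 6: exit scope (depth=2)
Step 7: enter scope (depth=3)
Step 8: declare f=(read d)=29 at depth 3
Visible at query point: d=29 f=29

Answer: d=29 f=29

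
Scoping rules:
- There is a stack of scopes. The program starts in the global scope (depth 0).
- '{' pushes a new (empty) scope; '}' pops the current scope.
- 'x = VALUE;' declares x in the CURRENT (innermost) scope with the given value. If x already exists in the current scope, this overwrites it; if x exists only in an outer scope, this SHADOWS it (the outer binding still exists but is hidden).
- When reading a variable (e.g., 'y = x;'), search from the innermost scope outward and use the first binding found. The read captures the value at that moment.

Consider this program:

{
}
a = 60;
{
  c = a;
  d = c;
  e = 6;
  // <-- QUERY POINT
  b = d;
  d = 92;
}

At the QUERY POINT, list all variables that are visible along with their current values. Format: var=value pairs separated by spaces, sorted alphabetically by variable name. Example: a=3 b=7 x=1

Step 1: enter scope (depth=1)
Step 2: exit scope (depth=0)
Step 3: declare a=60 at depth 0
Step 4: enter scope (depth=1)
Step 5: declare c=(read a)=60 at depth 1
Step 6: declare d=(read c)=60 at depth 1
Step 7: declare e=6 at depth 1
Visible at query point: a=60 c=60 d=60 e=6

Answer: a=60 c=60 d=60 e=6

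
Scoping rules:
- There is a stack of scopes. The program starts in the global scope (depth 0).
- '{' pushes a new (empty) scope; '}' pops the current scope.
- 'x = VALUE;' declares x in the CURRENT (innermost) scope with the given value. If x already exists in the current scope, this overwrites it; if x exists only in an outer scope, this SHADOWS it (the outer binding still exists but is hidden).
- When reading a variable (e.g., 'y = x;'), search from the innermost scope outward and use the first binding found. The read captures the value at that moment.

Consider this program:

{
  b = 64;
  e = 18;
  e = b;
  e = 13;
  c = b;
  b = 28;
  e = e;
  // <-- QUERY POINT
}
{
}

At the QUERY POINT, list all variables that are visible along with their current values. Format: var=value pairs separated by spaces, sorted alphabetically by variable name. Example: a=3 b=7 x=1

Step 1: enter scope (depth=1)
Step 2: declare b=64 at depth 1
Step 3: declare e=18 at depth 1
Step 4: declare e=(read b)=64 at depth 1
Step 5: declare e=13 at depth 1
Step 6: declare c=(read b)=64 at depth 1
Step 7: declare b=28 at depth 1
Step 8: declare e=(read e)=13 at depth 1
Visible at query point: b=28 c=64 e=13

Answer: b=28 c=64 e=13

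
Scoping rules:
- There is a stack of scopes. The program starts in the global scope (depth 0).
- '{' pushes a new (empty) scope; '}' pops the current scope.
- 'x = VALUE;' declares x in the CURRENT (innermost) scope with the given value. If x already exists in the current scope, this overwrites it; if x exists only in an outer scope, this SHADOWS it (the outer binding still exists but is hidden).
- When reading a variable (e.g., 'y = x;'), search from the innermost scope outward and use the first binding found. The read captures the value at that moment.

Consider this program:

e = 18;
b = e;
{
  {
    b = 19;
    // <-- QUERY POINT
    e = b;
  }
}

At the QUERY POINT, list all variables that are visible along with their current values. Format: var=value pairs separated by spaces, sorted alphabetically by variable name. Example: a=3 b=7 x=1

Answer: b=19 e=18

Derivation:
Step 1: declare e=18 at depth 0
Step 2: declare b=(read e)=18 at depth 0
Step 3: enter scope (depth=1)
Step 4: enter scope (depth=2)
Step 5: declare b=19 at depth 2
Visible at query point: b=19 e=18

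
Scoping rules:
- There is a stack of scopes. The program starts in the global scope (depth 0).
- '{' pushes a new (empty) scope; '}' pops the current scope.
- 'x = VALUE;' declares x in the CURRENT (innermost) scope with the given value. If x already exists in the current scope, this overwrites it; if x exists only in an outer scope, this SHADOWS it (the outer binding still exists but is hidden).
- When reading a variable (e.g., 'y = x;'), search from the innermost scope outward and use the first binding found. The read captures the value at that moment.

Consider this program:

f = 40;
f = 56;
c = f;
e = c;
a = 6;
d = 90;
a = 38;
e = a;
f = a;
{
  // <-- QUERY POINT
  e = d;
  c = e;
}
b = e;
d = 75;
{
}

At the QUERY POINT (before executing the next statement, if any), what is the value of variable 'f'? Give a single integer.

Step 1: declare f=40 at depth 0
Step 2: declare f=56 at depth 0
Step 3: declare c=(read f)=56 at depth 0
Step 4: declare e=(read c)=56 at depth 0
Step 5: declare a=6 at depth 0
Step 6: declare d=90 at depth 0
Step 7: declare a=38 at depth 0
Step 8: declare e=(read a)=38 at depth 0
Step 9: declare f=(read a)=38 at depth 0
Step 10: enter scope (depth=1)
Visible at query point: a=38 c=56 d=90 e=38 f=38

Answer: 38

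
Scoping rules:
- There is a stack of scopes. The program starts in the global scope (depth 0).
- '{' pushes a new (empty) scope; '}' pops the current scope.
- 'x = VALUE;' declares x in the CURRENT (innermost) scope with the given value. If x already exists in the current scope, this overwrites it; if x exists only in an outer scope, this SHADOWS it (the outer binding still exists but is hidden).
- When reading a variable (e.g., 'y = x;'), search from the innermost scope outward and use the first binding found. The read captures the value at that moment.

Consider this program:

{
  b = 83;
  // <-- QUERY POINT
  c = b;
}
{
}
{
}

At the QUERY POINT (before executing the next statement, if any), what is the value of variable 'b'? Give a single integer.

Step 1: enter scope (depth=1)
Step 2: declare b=83 at depth 1
Visible at query point: b=83

Answer: 83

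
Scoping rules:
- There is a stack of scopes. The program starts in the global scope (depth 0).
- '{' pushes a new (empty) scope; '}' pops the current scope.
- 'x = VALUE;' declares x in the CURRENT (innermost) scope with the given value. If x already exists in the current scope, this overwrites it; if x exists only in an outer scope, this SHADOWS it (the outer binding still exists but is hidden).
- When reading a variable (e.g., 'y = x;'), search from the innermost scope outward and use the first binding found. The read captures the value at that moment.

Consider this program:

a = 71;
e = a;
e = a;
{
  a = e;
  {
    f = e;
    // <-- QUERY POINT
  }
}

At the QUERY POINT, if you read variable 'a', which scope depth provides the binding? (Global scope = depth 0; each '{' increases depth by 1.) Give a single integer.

Answer: 1

Derivation:
Step 1: declare a=71 at depth 0
Step 2: declare e=(read a)=71 at depth 0
Step 3: declare e=(read a)=71 at depth 0
Step 4: enter scope (depth=1)
Step 5: declare a=(read e)=71 at depth 1
Step 6: enter scope (depth=2)
Step 7: declare f=(read e)=71 at depth 2
Visible at query point: a=71 e=71 f=71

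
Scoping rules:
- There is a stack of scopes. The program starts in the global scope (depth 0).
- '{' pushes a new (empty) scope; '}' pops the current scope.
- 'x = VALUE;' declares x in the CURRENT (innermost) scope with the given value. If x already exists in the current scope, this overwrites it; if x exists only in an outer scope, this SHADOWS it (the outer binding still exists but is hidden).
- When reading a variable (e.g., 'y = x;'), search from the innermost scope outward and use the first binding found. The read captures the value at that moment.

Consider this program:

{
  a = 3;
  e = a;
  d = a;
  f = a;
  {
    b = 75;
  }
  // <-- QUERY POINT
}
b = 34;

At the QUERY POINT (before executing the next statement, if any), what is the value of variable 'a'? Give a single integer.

Answer: 3

Derivation:
Step 1: enter scope (depth=1)
Step 2: declare a=3 at depth 1
Step 3: declare e=(read a)=3 at depth 1
Step 4: declare d=(read a)=3 at depth 1
Step 5: declare f=(read a)=3 at depth 1
Step 6: enter scope (depth=2)
Step 7: declare b=75 at depth 2
Step 8: exit scope (depth=1)
Visible at query point: a=3 d=3 e=3 f=3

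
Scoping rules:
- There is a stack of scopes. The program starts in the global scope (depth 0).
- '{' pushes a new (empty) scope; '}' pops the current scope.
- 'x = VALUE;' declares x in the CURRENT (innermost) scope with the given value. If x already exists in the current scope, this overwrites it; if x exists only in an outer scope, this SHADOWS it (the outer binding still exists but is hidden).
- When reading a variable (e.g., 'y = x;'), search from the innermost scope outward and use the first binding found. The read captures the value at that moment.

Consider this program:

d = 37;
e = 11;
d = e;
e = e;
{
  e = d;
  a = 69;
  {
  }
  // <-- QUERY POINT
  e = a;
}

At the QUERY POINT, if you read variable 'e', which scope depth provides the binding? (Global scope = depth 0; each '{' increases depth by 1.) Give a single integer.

Answer: 1

Derivation:
Step 1: declare d=37 at depth 0
Step 2: declare e=11 at depth 0
Step 3: declare d=(read e)=11 at depth 0
Step 4: declare e=(read e)=11 at depth 0
Step 5: enter scope (depth=1)
Step 6: declare e=(read d)=11 at depth 1
Step 7: declare a=69 at depth 1
Step 8: enter scope (depth=2)
Step 9: exit scope (depth=1)
Visible at query point: a=69 d=11 e=11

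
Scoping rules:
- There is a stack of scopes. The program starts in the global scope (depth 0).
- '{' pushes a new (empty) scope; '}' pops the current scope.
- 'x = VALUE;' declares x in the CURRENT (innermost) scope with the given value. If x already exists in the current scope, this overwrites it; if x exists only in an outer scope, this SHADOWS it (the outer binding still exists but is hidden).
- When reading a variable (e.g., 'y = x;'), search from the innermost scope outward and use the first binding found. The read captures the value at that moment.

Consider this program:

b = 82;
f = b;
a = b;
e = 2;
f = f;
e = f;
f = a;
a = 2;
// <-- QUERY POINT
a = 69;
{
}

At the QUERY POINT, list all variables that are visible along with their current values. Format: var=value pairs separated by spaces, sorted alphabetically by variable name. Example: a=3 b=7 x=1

Step 1: declare b=82 at depth 0
Step 2: declare f=(read b)=82 at depth 0
Step 3: declare a=(read b)=82 at depth 0
Step 4: declare e=2 at depth 0
Step 5: declare f=(read f)=82 at depth 0
Step 6: declare e=(read f)=82 at depth 0
Step 7: declare f=(read a)=82 at depth 0
Step 8: declare a=2 at depth 0
Visible at query point: a=2 b=82 e=82 f=82

Answer: a=2 b=82 e=82 f=82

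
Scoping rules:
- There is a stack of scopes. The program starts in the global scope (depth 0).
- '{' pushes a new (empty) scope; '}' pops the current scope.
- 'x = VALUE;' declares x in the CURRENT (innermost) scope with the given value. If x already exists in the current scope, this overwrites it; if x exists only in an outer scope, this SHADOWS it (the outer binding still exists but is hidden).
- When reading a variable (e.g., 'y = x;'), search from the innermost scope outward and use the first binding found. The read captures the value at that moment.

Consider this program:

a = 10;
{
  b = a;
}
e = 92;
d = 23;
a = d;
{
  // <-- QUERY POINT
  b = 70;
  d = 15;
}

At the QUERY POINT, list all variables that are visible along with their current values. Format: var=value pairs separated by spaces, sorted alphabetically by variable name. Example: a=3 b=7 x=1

Step 1: declare a=10 at depth 0
Step 2: enter scope (depth=1)
Step 3: declare b=(read a)=10 at depth 1
Step 4: exit scope (depth=0)
Step 5: declare e=92 at depth 0
Step 6: declare d=23 at depth 0
Step 7: declare a=(read d)=23 at depth 0
Step 8: enter scope (depth=1)
Visible at query point: a=23 d=23 e=92

Answer: a=23 d=23 e=92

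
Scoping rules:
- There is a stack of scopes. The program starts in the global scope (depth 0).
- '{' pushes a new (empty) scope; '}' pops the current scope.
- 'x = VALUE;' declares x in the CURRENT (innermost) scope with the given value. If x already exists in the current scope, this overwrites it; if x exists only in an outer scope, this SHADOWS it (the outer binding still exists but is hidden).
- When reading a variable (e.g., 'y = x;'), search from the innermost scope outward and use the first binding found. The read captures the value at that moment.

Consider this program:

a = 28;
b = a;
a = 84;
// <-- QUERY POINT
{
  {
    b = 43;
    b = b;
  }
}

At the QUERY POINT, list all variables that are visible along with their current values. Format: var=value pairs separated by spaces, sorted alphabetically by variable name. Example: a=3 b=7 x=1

Step 1: declare a=28 at depth 0
Step 2: declare b=(read a)=28 at depth 0
Step 3: declare a=84 at depth 0
Visible at query point: a=84 b=28

Answer: a=84 b=28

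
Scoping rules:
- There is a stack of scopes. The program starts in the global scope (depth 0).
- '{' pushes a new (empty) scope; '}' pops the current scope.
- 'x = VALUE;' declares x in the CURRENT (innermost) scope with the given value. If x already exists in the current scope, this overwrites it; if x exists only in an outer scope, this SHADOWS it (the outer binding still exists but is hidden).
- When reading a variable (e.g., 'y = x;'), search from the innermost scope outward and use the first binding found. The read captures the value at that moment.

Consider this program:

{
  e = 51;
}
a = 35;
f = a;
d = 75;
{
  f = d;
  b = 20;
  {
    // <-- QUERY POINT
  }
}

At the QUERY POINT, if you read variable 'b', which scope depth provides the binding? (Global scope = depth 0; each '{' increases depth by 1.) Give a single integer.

Answer: 1

Derivation:
Step 1: enter scope (depth=1)
Step 2: declare e=51 at depth 1
Step 3: exit scope (depth=0)
Step 4: declare a=35 at depth 0
Step 5: declare f=(read a)=35 at depth 0
Step 6: declare d=75 at depth 0
Step 7: enter scope (depth=1)
Step 8: declare f=(read d)=75 at depth 1
Step 9: declare b=20 at depth 1
Step 10: enter scope (depth=2)
Visible at query point: a=35 b=20 d=75 f=75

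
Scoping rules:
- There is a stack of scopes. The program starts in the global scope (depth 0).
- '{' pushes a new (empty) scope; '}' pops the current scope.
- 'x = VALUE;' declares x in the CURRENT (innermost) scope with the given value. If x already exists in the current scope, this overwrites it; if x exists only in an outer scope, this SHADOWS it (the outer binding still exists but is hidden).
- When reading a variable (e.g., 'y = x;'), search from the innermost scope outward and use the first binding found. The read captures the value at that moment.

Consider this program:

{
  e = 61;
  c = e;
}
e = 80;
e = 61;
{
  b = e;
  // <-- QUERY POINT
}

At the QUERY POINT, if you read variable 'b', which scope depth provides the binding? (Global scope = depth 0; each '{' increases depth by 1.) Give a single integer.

Answer: 1

Derivation:
Step 1: enter scope (depth=1)
Step 2: declare e=61 at depth 1
Step 3: declare c=(read e)=61 at depth 1
Step 4: exit scope (depth=0)
Step 5: declare e=80 at depth 0
Step 6: declare e=61 at depth 0
Step 7: enter scope (depth=1)
Step 8: declare b=(read e)=61 at depth 1
Visible at query point: b=61 e=61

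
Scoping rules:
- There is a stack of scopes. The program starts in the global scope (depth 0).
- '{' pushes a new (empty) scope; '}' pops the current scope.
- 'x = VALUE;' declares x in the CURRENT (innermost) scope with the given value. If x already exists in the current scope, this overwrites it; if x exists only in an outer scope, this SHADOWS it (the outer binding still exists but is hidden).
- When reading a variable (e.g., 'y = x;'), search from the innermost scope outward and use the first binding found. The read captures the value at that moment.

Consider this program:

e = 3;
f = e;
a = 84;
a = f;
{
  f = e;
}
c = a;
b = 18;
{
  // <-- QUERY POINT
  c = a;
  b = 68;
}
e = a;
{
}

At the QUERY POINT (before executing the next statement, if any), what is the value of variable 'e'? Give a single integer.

Step 1: declare e=3 at depth 0
Step 2: declare f=(read e)=3 at depth 0
Step 3: declare a=84 at depth 0
Step 4: declare a=(read f)=3 at depth 0
Step 5: enter scope (depth=1)
Step 6: declare f=(read e)=3 at depth 1
Step 7: exit scope (depth=0)
Step 8: declare c=(read a)=3 at depth 0
Step 9: declare b=18 at depth 0
Step 10: enter scope (depth=1)
Visible at query point: a=3 b=18 c=3 e=3 f=3

Answer: 3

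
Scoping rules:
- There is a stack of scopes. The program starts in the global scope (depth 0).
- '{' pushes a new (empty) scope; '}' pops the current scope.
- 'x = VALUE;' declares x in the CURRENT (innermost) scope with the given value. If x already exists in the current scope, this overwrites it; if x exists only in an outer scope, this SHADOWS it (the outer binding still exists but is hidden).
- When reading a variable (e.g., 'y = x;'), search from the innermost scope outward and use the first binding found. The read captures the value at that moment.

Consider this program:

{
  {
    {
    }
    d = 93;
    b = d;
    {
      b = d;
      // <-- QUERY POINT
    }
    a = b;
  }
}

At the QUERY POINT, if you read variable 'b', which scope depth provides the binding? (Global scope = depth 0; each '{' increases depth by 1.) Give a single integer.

Answer: 3

Derivation:
Step 1: enter scope (depth=1)
Step 2: enter scope (depth=2)
Step 3: enter scope (depth=3)
Step 4: exit scope (depth=2)
Step 5: declare d=93 at depth 2
Step 6: declare b=(read d)=93 at depth 2
Step 7: enter scope (depth=3)
Step 8: declare b=(read d)=93 at depth 3
Visible at query point: b=93 d=93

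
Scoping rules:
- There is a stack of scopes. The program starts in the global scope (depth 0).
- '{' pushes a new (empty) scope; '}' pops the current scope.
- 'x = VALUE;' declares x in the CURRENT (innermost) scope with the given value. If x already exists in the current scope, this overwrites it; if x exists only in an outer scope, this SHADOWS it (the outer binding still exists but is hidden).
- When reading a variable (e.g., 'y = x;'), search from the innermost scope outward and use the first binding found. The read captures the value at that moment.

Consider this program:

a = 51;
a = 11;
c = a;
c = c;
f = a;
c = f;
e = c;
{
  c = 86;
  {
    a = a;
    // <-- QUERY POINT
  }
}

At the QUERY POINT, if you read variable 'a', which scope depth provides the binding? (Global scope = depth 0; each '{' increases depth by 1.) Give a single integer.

Answer: 2

Derivation:
Step 1: declare a=51 at depth 0
Step 2: declare a=11 at depth 0
Step 3: declare c=(read a)=11 at depth 0
Step 4: declare c=(read c)=11 at depth 0
Step 5: declare f=(read a)=11 at depth 0
Step 6: declare c=(read f)=11 at depth 0
Step 7: declare e=(read c)=11 at depth 0
Step 8: enter scope (depth=1)
Step 9: declare c=86 at depth 1
Step 10: enter scope (depth=2)
Step 11: declare a=(read a)=11 at depth 2
Visible at query point: a=11 c=86 e=11 f=11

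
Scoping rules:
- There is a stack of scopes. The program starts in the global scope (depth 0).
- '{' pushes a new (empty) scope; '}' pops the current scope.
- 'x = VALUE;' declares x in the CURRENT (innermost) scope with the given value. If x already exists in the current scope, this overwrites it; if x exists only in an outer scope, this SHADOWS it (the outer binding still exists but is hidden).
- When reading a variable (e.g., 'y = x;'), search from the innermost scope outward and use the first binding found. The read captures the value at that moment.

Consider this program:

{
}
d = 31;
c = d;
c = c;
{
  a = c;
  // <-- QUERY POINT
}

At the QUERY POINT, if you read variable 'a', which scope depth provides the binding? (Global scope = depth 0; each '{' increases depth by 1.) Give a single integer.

Step 1: enter scope (depth=1)
Step 2: exit scope (depth=0)
Step 3: declare d=31 at depth 0
Step 4: declare c=(read d)=31 at depth 0
Step 5: declare c=(read c)=31 at depth 0
Step 6: enter scope (depth=1)
Step 7: declare a=(read c)=31 at depth 1
Visible at query point: a=31 c=31 d=31

Answer: 1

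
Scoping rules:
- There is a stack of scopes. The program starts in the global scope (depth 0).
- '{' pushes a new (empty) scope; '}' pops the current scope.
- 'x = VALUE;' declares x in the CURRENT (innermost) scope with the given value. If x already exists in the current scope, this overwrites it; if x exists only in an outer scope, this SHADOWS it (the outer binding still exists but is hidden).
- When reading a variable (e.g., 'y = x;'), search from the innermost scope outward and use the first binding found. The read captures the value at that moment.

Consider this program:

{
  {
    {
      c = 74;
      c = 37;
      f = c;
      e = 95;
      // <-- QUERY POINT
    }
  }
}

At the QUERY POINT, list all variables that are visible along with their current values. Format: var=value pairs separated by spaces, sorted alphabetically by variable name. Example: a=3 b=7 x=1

Step 1: enter scope (depth=1)
Step 2: enter scope (depth=2)
Step 3: enter scope (depth=3)
Step 4: declare c=74 at depth 3
Step 5: declare c=37 at depth 3
Step 6: declare f=(read c)=37 at depth 3
Step 7: declare e=95 at depth 3
Visible at query point: c=37 e=95 f=37

Answer: c=37 e=95 f=37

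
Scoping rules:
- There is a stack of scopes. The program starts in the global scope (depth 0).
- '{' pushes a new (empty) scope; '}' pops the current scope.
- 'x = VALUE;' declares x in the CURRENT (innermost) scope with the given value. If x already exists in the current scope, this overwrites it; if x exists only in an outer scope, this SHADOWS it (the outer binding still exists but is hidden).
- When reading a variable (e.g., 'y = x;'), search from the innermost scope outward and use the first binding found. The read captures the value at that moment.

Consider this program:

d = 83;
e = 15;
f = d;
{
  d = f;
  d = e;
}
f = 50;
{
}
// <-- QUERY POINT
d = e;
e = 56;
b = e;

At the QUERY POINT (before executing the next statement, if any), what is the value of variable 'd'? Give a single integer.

Answer: 83

Derivation:
Step 1: declare d=83 at depth 0
Step 2: declare e=15 at depth 0
Step 3: declare f=(read d)=83 at depth 0
Step 4: enter scope (depth=1)
Step 5: declare d=(read f)=83 at depth 1
Step 6: declare d=(read e)=15 at depth 1
Step 7: exit scope (depth=0)
Step 8: declare f=50 at depth 0
Step 9: enter scope (depth=1)
Step 10: exit scope (depth=0)
Visible at query point: d=83 e=15 f=50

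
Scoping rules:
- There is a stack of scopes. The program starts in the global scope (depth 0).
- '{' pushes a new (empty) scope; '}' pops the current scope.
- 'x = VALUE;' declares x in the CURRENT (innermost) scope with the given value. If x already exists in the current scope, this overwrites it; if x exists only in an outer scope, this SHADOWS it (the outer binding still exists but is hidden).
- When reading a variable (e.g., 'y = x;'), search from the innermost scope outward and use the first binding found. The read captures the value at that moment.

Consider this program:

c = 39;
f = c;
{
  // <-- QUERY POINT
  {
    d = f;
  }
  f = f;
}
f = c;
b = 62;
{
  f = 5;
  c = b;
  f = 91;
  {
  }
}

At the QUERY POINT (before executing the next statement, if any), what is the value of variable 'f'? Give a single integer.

Step 1: declare c=39 at depth 0
Step 2: declare f=(read c)=39 at depth 0
Step 3: enter scope (depth=1)
Visible at query point: c=39 f=39

Answer: 39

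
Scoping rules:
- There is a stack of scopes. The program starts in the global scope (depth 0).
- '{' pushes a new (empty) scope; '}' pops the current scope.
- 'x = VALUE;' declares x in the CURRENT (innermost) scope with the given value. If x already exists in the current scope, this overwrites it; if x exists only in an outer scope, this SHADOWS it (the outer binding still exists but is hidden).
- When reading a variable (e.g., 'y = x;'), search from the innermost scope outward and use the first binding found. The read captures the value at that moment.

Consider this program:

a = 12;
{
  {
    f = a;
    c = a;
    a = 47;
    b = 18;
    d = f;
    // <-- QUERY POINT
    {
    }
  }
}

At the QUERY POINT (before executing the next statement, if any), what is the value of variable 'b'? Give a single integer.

Answer: 18

Derivation:
Step 1: declare a=12 at depth 0
Step 2: enter scope (depth=1)
Step 3: enter scope (depth=2)
Step 4: declare f=(read a)=12 at depth 2
Step 5: declare c=(read a)=12 at depth 2
Step 6: declare a=47 at depth 2
Step 7: declare b=18 at depth 2
Step 8: declare d=(read f)=12 at depth 2
Visible at query point: a=47 b=18 c=12 d=12 f=12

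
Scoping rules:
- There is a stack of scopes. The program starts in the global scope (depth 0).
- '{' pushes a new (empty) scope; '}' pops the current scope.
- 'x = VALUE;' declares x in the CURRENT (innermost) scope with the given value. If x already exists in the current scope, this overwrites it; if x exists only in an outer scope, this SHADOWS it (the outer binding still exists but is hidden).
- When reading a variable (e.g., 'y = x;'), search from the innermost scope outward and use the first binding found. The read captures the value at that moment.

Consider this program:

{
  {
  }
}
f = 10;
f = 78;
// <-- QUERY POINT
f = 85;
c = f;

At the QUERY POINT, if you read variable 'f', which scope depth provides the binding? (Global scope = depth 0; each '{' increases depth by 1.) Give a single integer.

Answer: 0

Derivation:
Step 1: enter scope (depth=1)
Step 2: enter scope (depth=2)
Step 3: exit scope (depth=1)
Step 4: exit scope (depth=0)
Step 5: declare f=10 at depth 0
Step 6: declare f=78 at depth 0
Visible at query point: f=78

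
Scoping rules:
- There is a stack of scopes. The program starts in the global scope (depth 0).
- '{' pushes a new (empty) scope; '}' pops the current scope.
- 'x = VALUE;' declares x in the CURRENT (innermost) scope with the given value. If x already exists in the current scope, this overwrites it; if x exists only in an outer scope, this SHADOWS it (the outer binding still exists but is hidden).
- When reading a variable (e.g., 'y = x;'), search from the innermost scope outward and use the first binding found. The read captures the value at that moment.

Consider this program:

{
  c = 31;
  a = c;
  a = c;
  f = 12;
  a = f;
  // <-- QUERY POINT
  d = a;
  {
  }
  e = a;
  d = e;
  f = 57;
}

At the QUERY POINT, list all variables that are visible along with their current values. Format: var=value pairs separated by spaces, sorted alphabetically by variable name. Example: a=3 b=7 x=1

Step 1: enter scope (depth=1)
Step 2: declare c=31 at depth 1
Step 3: declare a=(read c)=31 at depth 1
Step 4: declare a=(read c)=31 at depth 1
Step 5: declare f=12 at depth 1
Step 6: declare a=(read f)=12 at depth 1
Visible at query point: a=12 c=31 f=12

Answer: a=12 c=31 f=12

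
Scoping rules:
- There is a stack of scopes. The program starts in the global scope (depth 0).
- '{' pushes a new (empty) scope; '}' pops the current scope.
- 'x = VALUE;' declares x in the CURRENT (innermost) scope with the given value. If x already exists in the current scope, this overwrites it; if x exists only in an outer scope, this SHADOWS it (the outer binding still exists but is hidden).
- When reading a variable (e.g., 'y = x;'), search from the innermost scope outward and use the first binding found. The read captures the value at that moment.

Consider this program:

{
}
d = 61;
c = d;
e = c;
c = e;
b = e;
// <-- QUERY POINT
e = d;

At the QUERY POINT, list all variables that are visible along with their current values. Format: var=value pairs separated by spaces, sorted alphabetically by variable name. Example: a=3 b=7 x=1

Step 1: enter scope (depth=1)
Step 2: exit scope (depth=0)
Step 3: declare d=61 at depth 0
Step 4: declare c=(read d)=61 at depth 0
Step 5: declare e=(read c)=61 at depth 0
Step 6: declare c=(read e)=61 at depth 0
Step 7: declare b=(read e)=61 at depth 0
Visible at query point: b=61 c=61 d=61 e=61

Answer: b=61 c=61 d=61 e=61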